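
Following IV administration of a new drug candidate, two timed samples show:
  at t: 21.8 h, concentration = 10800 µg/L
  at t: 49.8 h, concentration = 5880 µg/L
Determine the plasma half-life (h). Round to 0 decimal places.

k = ln(C₁/C₂) / (t₂ − t₁) = ln(10800/5880) / (49.8 − 21.8)
  = 0.6080 / 28.00 = 0.02171 h⁻¹
t½ = ln2 / k = 0.693147 / 0.02171 = 31.93 h

32 h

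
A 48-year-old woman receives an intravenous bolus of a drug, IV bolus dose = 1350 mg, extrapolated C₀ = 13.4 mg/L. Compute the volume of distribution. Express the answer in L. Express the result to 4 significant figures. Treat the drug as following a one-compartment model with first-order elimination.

Vd = Dose / C₀ = 1350 / 13.4 = 100.7 L

100.7 L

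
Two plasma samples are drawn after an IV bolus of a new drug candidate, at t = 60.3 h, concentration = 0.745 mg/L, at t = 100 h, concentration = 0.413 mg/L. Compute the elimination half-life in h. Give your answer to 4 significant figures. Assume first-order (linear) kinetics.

k = ln(C₁/C₂) / (t₂ − t₁) = ln(0.745/0.413) / (100 − 60.3)
  = 0.5899 / 39.70 = 0.01486 h⁻¹
t½ = ln2 / k = 0.693147 / 0.01486 = 46.65 h

46.65 h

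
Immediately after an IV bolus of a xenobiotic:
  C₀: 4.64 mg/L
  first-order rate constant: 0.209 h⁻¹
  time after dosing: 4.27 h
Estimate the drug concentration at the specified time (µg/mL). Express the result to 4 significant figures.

1.901 µg/mL

C = C₀ · e^(−k·t) = 4.640 × e^(−0.2090 × 4.27)
  = 4.640 × 0.4097 = 1.901 mg/L
(1.901 mg/L = 1.901 µg/mL)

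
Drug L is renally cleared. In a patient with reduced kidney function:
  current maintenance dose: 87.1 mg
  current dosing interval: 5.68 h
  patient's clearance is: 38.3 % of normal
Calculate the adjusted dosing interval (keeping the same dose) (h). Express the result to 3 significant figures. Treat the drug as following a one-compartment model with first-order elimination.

14.8 h

To keep the same average steady-state level, dosing rate must scale with clearance.
CL ratio = 38.3 / 100 = 0.3830
New interval (same dose) = 5.68 / 0.3830 = 14.83 h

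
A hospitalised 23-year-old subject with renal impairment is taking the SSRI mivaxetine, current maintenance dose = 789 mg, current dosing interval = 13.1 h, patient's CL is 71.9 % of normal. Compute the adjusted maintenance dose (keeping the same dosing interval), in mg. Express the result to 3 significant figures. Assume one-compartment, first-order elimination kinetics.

To keep the same average steady-state level, dosing rate must scale with clearance.
CL ratio = 71.9 / 100 = 0.7190
New dose (same interval) = 789 × 0.7190 = 567.3 mg

567 mg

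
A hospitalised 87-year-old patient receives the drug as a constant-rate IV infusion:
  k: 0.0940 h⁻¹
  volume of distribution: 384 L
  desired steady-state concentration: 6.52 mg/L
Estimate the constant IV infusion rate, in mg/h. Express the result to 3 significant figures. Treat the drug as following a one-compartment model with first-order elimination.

235 mg/h

CL = k × Vd = 0.09400 × 384 = 36.10 L/h
At steady state, infusion rate R₀ = Css × CL = 6.52 × 36.10 = 235.4 mg/h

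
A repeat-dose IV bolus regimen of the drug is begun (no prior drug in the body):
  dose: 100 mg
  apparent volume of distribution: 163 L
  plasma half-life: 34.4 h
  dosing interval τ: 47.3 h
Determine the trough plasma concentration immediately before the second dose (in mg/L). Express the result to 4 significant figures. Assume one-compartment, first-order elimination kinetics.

C₀ per dose = Dose / Vd = 100 / 163 = 0.6135 mg/L
k = ln2 / t½ = 0.693147 / 34.4 = 0.02015 h⁻¹
Fraction remaining after one interval: r = e^(−kτ) = e^(−0.02015 × 47.3) = 0.3855
Before dose 2, 1 dose has been given (aged 1τ).
C_trough = C₀ × r = 0.6135 × 0.3855 = 0.2365 mg/L

0.2365 mg/L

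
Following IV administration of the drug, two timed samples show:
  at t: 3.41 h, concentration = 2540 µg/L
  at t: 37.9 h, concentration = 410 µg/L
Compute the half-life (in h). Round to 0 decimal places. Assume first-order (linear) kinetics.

k = ln(C₁/C₂) / (t₂ − t₁) = ln(2540/410) / (37.9 − 3.41)
  = 1.824 / 34.49 = 0.05288 h⁻¹
t½ = ln2 / k = 0.693147 / 0.05288 = 13.11 h

13 h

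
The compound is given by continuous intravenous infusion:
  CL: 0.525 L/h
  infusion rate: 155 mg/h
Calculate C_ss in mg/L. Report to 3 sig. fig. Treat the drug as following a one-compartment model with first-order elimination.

295 mg/L

At steady state Css = R₀ / CL = 155 / 0.5250 = 295.2 mg/L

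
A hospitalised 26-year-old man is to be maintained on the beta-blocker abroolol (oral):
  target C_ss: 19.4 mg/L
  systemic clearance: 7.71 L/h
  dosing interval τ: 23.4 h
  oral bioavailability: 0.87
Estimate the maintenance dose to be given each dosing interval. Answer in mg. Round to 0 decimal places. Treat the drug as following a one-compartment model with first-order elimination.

4023 mg

At steady state, F × (Dose/τ) = Css × CL.
Dose = Css × CL × τ / F = 19.4 × 7.710 × 23.4 / 0.87 = 4023 mg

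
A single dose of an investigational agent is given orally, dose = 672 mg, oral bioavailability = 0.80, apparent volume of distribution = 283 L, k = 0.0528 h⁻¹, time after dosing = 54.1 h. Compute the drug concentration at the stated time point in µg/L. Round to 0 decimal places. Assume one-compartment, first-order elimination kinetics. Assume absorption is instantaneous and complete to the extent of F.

Amount reaching circulation = F × Dose = 0.80 × 672.0 = 537.6 mg
C₀ = F·Dose / Vd = 537.6 / 283 = 1.900 mg/L
C = C₀ · e^(−k·t) = 1.900 × e^(−0.05280 × 54.1)
  = 1.900 × 0.05747 = 0.1092 mg/L
Convert: 0.1092 mg/L × 1000 = 109.2 µg/L

109 µg/L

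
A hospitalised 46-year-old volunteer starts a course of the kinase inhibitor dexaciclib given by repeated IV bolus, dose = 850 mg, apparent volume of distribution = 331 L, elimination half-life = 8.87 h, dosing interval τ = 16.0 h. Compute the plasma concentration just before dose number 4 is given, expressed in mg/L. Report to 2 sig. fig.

1.0 mg/L

C₀ per dose = Dose / Vd = 850 / 331 = 2.568 mg/L
k = ln2 / t½ = 0.693147 / 8.87 = 0.07815 h⁻¹
Fraction remaining after one interval: r = e^(−kτ) = e^(−0.07815 × 16.0) = 0.2864
Before dose 4, 3 doses have been given (aged 1τ, 2τ, 3τ).
C_trough = C₀ × (r + r² + … + r^3) = C₀ × r(1−r^3)/(1−r)
        = 2.568 × 0.2864 × (1 − 0.02349) / (1 − 0.2864) = 1.006 mg/L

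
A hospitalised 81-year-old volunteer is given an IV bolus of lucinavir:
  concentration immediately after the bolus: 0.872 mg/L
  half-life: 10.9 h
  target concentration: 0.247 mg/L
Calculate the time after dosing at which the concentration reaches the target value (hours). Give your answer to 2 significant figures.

k = ln2 / t½ = 0.693147 / 10.9 = 0.06359 h⁻¹
t = ln(C₀ / C) / k = ln(0.8720 / 0.247) / 0.06359
  = ln(3.530) / 0.06359 = 1.261 / 0.06359 = 19.83 h

20 h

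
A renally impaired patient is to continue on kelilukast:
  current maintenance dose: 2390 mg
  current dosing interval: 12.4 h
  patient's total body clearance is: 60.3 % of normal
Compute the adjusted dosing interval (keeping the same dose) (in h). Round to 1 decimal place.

20.6 h

To keep the same average steady-state level, dosing rate must scale with clearance.
CL ratio = 60.3 / 100 = 0.6030
New interval (same dose) = 12.4 / 0.6030 = 20.56 h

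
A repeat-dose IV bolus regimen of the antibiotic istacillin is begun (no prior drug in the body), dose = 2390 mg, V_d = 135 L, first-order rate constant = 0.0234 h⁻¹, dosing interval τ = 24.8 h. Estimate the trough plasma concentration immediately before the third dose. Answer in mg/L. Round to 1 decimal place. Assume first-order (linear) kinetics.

C₀ per dose = Dose / Vd = 2390 / 135 = 17.70 mg/L
Fraction remaining after one interval: r = e^(−kτ) = e^(−0.02340 × 24.8) = 0.5597
Before dose 3, 2 doses have been given (aged 1τ, 2τ).
C_trough = C₀ × (r + r²) = 17.70 × (0.5597 + 0.3133) = 15.45 mg/L

15.5 mg/L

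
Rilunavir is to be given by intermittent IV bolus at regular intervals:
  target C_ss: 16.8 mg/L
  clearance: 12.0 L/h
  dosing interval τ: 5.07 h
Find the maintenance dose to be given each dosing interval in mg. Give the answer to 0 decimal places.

At steady state, Dose/τ = Css × CL.
Dose = Css × CL × τ = 16.8 × 12.00 × 5.07 = 1022 mg

1022 mg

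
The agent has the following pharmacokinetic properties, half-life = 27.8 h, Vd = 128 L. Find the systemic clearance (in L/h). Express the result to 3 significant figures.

k = ln2 / t½ = 0.693147 / 27.8 = 0.02493 h⁻¹
CL = k × Vd = 0.02493 × 128 = 3.191 L/h

3.19 L/h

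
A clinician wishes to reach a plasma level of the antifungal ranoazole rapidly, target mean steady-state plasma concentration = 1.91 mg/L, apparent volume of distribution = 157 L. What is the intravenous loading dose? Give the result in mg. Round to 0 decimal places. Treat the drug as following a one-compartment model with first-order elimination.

LD = Css × Vd = 1.91 × 157 = 299.9 mg

300 mg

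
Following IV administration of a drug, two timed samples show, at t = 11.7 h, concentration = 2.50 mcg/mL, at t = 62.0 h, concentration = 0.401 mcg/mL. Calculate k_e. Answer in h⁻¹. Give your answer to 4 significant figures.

k = ln(C₁/C₂) / (t₂ − t₁) = ln(2.50/0.401) / (62.0 − 11.7)
  = 1.830 / 50.30 = 0.03638 h⁻¹

0.03638 h⁻¹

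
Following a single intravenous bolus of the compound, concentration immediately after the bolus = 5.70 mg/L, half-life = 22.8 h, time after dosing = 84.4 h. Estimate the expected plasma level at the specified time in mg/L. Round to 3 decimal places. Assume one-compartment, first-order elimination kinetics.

0.438 mg/L

k = ln2 / t½ = 0.693147 / 22.8 = 0.03040 h⁻¹
C = C₀ · e^(−k·t) = 5.700 × e^(−0.03040 × 84.4)
  = 5.700 × 0.07686 = 0.4381 mg/L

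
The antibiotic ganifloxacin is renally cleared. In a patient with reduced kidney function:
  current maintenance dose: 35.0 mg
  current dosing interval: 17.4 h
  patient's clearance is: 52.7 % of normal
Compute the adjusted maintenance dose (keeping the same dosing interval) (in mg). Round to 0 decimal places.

To keep the same average steady-state level, dosing rate must scale with clearance.
CL ratio = 52.7 / 100 = 0.5270
New dose (same interval) = 35.0 × 0.5270 = 18.45 mg

18 mg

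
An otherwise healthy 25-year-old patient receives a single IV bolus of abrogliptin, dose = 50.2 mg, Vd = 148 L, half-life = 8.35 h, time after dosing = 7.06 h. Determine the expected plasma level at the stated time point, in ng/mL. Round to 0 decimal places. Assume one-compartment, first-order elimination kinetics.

189 ng/mL

C₀ = Dose / Vd = 50.20 / 148 = 0.3392 mg/L
k = ln2 / t½ = 0.693147 / 8.35 = 0.08301 h⁻¹
C = C₀ · e^(−k·t) = 0.3392 × e^(−0.08301 × 7.06)
  = 0.3392 × 0.5565 = 0.1888 mg/L
Convert: 0.1888 mg/L × 1000 = 188.8 ng/mL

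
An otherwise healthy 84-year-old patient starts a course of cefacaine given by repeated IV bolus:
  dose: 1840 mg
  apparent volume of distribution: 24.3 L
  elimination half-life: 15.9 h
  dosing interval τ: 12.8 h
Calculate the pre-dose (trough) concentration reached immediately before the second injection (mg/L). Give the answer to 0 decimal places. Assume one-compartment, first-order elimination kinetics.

C₀ per dose = Dose / Vd = 1840 / 24.3 = 75.72 mg/L
k = ln2 / t½ = 0.693147 / 15.9 = 0.04359 h⁻¹
Fraction remaining after one interval: r = e^(−kτ) = e^(−0.04359 × 12.8) = 0.5724
Before dose 2, 1 dose has been given (aged 1τ).
C_trough = C₀ × r = 75.72 × 0.5724 = 43.34 mg/L

43 mg/L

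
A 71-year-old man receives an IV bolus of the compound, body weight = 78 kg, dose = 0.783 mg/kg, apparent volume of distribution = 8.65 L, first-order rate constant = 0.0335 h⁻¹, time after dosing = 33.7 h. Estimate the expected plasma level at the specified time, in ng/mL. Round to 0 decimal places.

2283 ng/mL

Total dose = 0.783 × 78 = 61.07 mg
C₀ = Dose / Vd = 61.07 / 8.65 = 7.060 mg/L
C = C₀ · e^(−k·t) = 7.060 × e^(−0.03350 × 33.7)
  = 7.060 × 0.3234 = 2.283 mg/L
Convert: 2.283 mg/L × 1000 = 2283 ng/mL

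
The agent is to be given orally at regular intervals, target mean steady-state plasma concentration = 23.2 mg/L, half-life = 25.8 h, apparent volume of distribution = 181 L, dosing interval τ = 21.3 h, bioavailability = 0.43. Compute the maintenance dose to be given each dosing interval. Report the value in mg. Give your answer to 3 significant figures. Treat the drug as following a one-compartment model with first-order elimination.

5590 mg

k = ln2 / t½ = 0.693147 / 25.8 = 0.02687 h⁻¹
CL = k × Vd = 0.02687 × 181 = 4.863 L/h
At steady state, F × (Dose/τ) = Css × CL.
Dose = Css × CL × τ / F = 23.2 × 4.863 × 21.3 / 0.43 = 5589 mg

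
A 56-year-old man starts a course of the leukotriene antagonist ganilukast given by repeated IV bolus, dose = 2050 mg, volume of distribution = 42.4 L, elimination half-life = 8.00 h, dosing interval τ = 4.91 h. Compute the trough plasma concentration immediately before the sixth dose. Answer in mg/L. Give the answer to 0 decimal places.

80 mg/L

C₀ per dose = Dose / Vd = 2050 / 42.4 = 48.35 mg/L
k = ln2 / t½ = 0.693147 / 8.00 = 0.08664 h⁻¹
Fraction remaining after one interval: r = e^(−kτ) = e^(−0.08664 × 4.91) = 0.6535
Before dose 6, 5 doses have been given (aged 1τ, 2τ, 3τ, 4τ, 5τ).
C_trough = C₀ × (r + r² + … + r^5) = C₀ × r(1−r^5)/(1−r)
        = 48.35 × 0.6535 × (1 − 0.1192) / (1 − 0.6535) = 80.32 mg/L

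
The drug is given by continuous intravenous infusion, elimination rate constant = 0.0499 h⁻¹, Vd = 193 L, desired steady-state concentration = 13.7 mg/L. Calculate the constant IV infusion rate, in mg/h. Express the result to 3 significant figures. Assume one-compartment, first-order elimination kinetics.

132 mg/h

CL = k × Vd = 0.04990 × 193 = 9.631 L/h
At steady state, infusion rate R₀ = Css × CL = 13.7 × 9.631 = 131.9 mg/h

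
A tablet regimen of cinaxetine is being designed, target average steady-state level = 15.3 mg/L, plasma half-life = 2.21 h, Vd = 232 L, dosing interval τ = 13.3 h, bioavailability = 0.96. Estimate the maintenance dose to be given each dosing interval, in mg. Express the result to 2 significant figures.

15000 mg

k = ln2 / t½ = 0.693147 / 2.21 = 0.3136 h⁻¹
CL = k × Vd = 0.3136 × 232 = 72.76 L/h
At steady state, F × (Dose/τ) = Css × CL.
Dose = Css × CL × τ / F = 15.3 × 72.76 × 13.3 / 0.96 = 15420 mg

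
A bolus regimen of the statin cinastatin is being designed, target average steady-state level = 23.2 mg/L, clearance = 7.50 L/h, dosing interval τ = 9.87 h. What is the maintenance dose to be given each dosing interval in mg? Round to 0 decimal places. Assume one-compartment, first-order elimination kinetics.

1717 mg

At steady state, Dose/τ = Css × CL.
Dose = Css × CL × τ = 23.2 × 7.500 × 9.87 = 1717 mg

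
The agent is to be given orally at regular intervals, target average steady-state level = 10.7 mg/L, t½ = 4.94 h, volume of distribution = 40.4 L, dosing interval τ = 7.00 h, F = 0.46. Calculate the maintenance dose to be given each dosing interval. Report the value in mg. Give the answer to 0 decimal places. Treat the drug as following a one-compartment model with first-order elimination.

k = ln2 / t½ = 0.693147 / 4.94 = 0.1403 h⁻¹
CL = k × Vd = 0.1403 × 40.4 = 5.668 L/h
At steady state, F × (Dose/τ) = Css × CL.
Dose = Css × CL × τ / F = 10.7 × 5.668 × 7.00 / 0.46 = 922.9 mg

923 mg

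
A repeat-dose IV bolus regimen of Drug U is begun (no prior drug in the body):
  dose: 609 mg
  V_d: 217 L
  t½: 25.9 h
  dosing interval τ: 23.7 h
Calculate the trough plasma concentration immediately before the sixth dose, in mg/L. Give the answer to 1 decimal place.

C₀ per dose = Dose / Vd = 609 / 217 = 2.806 mg/L
k = ln2 / t½ = 0.693147 / 25.9 = 0.02676 h⁻¹
Fraction remaining after one interval: r = e^(−kτ) = e^(−0.02676 × 23.7) = 0.5304
Before dose 6, 5 doses have been given (aged 1τ, 2τ, 3τ, 4τ, 5τ).
C_trough = C₀ × (r + r² + … + r^5) = C₀ × r(1−r^5)/(1−r)
        = 2.806 × 0.5304 × (1 − 0.04198) / (1 − 0.5304) = 3.036 mg/L

3.0 mg/L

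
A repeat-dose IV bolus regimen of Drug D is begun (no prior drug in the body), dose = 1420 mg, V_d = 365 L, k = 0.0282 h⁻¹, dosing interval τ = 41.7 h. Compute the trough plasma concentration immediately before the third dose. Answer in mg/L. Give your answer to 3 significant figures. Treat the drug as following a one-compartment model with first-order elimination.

1.57 mg/L

C₀ per dose = Dose / Vd = 1420 / 365 = 3.890 mg/L
Fraction remaining after one interval: r = e^(−kτ) = e^(−0.02820 × 41.7) = 0.3085
Before dose 3, 2 doses have been given (aged 1τ, 2τ).
C_trough = C₀ × (r + r²) = 3.890 × (0.3085 + 0.09517) = 1.570 mg/L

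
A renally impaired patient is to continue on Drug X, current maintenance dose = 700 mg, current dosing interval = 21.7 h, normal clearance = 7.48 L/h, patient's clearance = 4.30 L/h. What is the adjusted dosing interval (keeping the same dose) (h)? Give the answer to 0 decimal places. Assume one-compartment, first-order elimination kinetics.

To keep the same average steady-state level, dosing rate must scale with clearance.
CL ratio = 4.30 / 7.48 = 0.5749
New interval (same dose) = 21.7 / 0.5749 = 37.75 h

38 h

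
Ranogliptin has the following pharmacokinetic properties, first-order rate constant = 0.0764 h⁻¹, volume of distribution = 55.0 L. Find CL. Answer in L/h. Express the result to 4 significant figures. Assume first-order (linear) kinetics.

4.202 L/h

CL = k × Vd = 0.0764 × 55.0 = 4.202 L/h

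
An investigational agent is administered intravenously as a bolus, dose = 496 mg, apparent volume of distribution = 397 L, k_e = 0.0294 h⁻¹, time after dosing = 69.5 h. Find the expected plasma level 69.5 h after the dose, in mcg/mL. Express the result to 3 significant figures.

0.162 mcg/mL

C₀ = Dose / Vd = 496.0 / 397 = 1.249 mg/L
C = C₀ · e^(−k·t) = 1.249 × e^(−0.02940 × 69.5)
  = 1.249 × 0.1296 = 0.1619 mg/L
(0.1619 mg/L = 0.1619 mcg/mL)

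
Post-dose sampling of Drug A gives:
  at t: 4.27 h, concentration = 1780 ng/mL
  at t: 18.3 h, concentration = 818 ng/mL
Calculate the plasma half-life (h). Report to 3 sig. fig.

k = ln(C₁/C₂) / (t₂ − t₁) = ln(1780/818) / (18.3 − 4.27)
  = 0.7775 / 14.03 = 0.05542 h⁻¹
t½ = ln2 / k = 0.693147 / 0.05542 = 12.51 h

12.5 h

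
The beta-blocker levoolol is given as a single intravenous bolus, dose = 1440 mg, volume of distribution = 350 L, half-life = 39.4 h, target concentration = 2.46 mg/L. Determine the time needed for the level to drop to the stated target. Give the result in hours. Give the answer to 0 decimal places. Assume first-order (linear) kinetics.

C₀ = Dose / Vd = 1440 / 350 = 4.114 mg/L
k = ln2 / t½ = 0.693147 / 39.4 = 0.01759 h⁻¹
t = ln(C₀ / C) / k = ln(4.114 / 2.46) / 0.01759
  = ln(1.672) / 0.01759 = 0.5140 / 0.01759 = 29.22 h

29 h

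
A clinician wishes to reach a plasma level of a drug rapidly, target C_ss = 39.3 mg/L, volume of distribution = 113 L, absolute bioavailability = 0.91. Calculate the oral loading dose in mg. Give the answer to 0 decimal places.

4880 mg

LD = Css × Vd / F = 39.3 × 113 / 0.91 = 4880 mg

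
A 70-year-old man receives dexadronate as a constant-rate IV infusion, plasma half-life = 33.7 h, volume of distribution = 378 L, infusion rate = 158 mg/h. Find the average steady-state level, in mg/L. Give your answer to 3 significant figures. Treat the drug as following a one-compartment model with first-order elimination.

20.3 mg/L

k = ln2 / t½ = 0.693147 / 33.7 = 0.02057 h⁻¹
CL = k × Vd = 0.02057 × 378 = 7.775 L/h
At steady state Css = R₀ / CL = 158 / 7.775 = 20.32 mg/L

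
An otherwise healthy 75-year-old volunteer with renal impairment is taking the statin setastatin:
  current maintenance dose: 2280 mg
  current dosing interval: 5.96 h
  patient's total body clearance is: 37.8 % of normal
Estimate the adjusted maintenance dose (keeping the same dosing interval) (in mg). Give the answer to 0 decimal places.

To keep the same average steady-state level, dosing rate must scale with clearance.
CL ratio = 37.8 / 100 = 0.3780
New dose (same interval) = 2280 × 0.3780 = 861.8 mg

862 mg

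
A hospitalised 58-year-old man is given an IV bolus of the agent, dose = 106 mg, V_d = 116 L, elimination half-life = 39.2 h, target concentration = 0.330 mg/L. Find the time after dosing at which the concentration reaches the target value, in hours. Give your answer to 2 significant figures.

C₀ = Dose / Vd = 106.0 / 116 = 0.9138 mg/L
k = ln2 / t½ = 0.693147 / 39.2 = 0.01768 h⁻¹
t = ln(C₀ / C) / k = ln(0.9138 / 0.330) / 0.01768
  = ln(2.769) / 0.01768 = 1.018 / 0.01768 = 57.58 h

58 h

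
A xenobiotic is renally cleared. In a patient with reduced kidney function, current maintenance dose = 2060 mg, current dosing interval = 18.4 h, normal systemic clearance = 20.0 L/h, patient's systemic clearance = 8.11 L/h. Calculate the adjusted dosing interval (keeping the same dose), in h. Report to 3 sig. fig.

45.4 h

To keep the same average steady-state level, dosing rate must scale with clearance.
CL ratio = 8.11 / 20.0 = 0.4055
New interval (same dose) = 18.4 / 0.4055 = 45.38 h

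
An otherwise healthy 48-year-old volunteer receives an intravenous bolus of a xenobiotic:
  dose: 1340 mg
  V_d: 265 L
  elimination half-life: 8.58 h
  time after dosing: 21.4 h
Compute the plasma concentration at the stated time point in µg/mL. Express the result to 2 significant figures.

C₀ = Dose / Vd = 1340 / 265 = 5.057 mg/L
k = ln2 / t½ = 0.693147 / 8.58 = 0.08079 h⁻¹
C = C₀ · e^(−k·t) = 5.057 × e^(−0.08079 × 21.4)
  = 5.057 × 0.1775 = 0.8976 mg/L
(0.8976 mg/L = 0.8976 µg/mL)

0.90 µg/mL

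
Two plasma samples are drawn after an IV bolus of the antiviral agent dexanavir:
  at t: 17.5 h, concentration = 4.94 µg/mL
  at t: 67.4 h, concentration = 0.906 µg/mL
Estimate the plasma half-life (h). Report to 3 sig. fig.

k = ln(C₁/C₂) / (t₂ − t₁) = ln(4.94/0.906) / (67.4 − 17.5)
  = 1.696 / 49.90 = 0.03399 h⁻¹
t½ = ln2 / k = 0.693147 / 0.03399 = 20.39 h

20.4 h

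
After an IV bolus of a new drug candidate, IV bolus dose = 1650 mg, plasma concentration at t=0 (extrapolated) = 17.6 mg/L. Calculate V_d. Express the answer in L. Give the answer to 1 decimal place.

93.8 L

Vd = Dose / C₀ = 1650 / 17.6 = 93.75 L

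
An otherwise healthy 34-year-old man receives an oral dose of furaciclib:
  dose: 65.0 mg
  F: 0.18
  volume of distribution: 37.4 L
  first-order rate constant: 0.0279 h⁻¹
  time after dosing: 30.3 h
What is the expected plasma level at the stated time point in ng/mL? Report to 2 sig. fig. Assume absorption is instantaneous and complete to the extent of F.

130 ng/mL

Amount reaching circulation = F × Dose = 0.18 × 65.00 = 11.70 mg
C₀ = F·Dose / Vd = 11.70 / 37.4 = 0.3128 mg/L
C = C₀ · e^(−k·t) = 0.3128 × e^(−0.02790 × 30.3)
  = 0.3128 × 0.4294 = 0.1343 mg/L
Convert: 0.1343 mg/L × 1000 = 134.3 ng/mL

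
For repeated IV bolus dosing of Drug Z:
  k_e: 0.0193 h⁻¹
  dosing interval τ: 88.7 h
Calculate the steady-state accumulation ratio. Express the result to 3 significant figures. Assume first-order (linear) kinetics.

e^(−kτ) = e^(−0.01930 × 88.7) = 0.1805
Accumulation ratio R = 1 / (1 − e^(−kτ)) = 1 / (1 − 0.1805) = 1.220

1.22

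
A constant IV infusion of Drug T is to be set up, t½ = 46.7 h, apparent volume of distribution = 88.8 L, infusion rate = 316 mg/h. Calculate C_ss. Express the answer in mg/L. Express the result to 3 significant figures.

k = ln2 / t½ = 0.693147 / 46.7 = 0.01484 h⁻¹
CL = k × Vd = 0.01484 × 88.8 = 1.318 L/h
At steady state Css = R₀ / CL = 316 / 1.318 = 239.8 mg/L

240 mg/L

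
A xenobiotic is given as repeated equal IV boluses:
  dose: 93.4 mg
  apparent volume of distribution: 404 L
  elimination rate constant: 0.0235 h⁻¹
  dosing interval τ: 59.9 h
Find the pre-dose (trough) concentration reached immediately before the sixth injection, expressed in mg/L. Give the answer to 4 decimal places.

0.0748 mg/L

C₀ per dose = Dose / Vd = 93.4 / 404 = 0.2312 mg/L
Fraction remaining after one interval: r = e^(−kτ) = e^(−0.02350 × 59.9) = 0.2447
Before dose 6, 5 doses have been given (aged 1τ, 2τ, 3τ, 4τ, 5τ).
C_trough = C₀ × (r + r² + … + r^5) = C₀ × r(1−r^5)/(1−r)
        = 0.2312 × 0.2447 × (1 − 0.0008773) / (1 − 0.2447) = 0.07484 mg/L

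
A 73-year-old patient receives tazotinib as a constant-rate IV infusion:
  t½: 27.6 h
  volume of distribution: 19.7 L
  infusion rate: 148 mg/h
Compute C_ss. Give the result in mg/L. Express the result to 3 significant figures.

k = ln2 / t½ = 0.693147 / 27.6 = 0.02511 h⁻¹
CL = k × Vd = 0.02511 × 19.7 = 0.4947 L/h
At steady state Css = R₀ / CL = 148 / 0.4947 = 299.2 mg/L

299 mg/L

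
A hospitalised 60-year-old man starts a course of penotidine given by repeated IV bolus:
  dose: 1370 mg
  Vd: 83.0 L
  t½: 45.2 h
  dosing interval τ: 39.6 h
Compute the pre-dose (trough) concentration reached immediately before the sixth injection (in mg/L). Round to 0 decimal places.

C₀ per dose = Dose / Vd = 1370 / 83.0 = 16.51 mg/L
k = ln2 / t½ = 0.693147 / 45.2 = 0.01534 h⁻¹
Fraction remaining after one interval: r = e^(−kτ) = e^(−0.01534 × 39.6) = 0.5447
Before dose 6, 5 doses have been given (aged 1τ, 2τ, 3τ, 4τ, 5τ).
C_trough = C₀ × (r + r² + … + r^5) = C₀ × r(1−r^5)/(1−r)
        = 16.51 × 0.5447 × (1 − 0.04795) / (1 − 0.5447) = 18.80 mg/L

19 mg/L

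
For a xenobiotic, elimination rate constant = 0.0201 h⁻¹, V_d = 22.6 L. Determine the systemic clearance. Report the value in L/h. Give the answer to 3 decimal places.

CL = k × Vd = 0.0201 × 22.6 = 0.4543 L/h

0.454 L/h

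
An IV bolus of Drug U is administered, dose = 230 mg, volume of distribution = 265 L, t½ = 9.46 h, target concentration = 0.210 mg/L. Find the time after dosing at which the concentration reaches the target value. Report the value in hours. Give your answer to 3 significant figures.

19.4 h

C₀ = Dose / Vd = 230.0 / 265 = 0.8679 mg/L
k = ln2 / t½ = 0.693147 / 9.46 = 0.07327 h⁻¹
t = ln(C₀ / C) / k = ln(0.8679 / 0.210) / 0.07327
  = ln(4.133) / 0.07327 = 1.419 / 0.07327 = 19.37 h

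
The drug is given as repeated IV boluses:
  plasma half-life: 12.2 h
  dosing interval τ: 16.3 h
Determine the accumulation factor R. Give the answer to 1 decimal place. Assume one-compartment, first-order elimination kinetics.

1.7

k = ln2 / t½ = 0.693147 / 12.2 = 0.05682 h⁻¹
e^(−kτ) = e^(−0.05682 × 16.3) = 0.3961
Accumulation ratio R = 1 / (1 − e^(−kτ)) = 1 / (1 − 0.3961) = 1.656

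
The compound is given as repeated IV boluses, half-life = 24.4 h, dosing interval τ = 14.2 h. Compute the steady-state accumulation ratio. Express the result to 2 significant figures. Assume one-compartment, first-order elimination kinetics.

3.0

k = ln2 / t½ = 0.693147 / 24.4 = 0.02841 h⁻¹
e^(−kτ) = e^(−0.02841 × 14.2) = 0.6680
Accumulation ratio R = 1 / (1 − e^(−kτ)) = 1 / (1 − 0.6680) = 3.012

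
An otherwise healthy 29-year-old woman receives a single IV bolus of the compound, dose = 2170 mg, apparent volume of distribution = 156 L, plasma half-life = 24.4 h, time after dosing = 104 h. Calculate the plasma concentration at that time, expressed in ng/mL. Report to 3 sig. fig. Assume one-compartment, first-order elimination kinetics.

C₀ = Dose / Vd = 2170 / 156 = 13.91 mg/L
k = ln2 / t½ = 0.693147 / 24.4 = 0.02841 h⁻¹
C = C₀ · e^(−k·t) = 13.91 × e^(−0.02841 × 104)
  = 13.91 × 0.05210 = 0.7247 mg/L
Convert: 0.7247 mg/L × 1000 = 724.7 ng/mL

725 ng/mL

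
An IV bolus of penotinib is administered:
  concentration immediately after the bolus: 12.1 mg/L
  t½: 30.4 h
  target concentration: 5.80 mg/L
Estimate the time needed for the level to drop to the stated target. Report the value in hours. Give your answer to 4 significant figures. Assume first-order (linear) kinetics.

k = ln2 / t½ = 0.693147 / 30.4 = 0.02280 h⁻¹
t = ln(C₀ / C) / k = ln(12.10 / 5.80) / 0.02280
  = ln(2.086) / 0.02280 = 0.7352 / 0.02280 = 32.25 h

32.25 h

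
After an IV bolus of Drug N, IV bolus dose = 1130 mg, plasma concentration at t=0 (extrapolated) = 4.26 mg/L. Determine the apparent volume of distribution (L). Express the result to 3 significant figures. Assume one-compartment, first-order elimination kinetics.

Vd = Dose / C₀ = 1130 / 4.26 = 265.3 L

265 L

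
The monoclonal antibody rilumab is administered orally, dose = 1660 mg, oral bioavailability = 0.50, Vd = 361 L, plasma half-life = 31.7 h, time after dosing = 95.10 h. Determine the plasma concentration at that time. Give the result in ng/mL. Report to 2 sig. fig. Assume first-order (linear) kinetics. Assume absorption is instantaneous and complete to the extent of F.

Amount reaching circulation = F × Dose = 0.50 × 1660 = 830.0 mg
C₀ = F·Dose / Vd = 830.0 / 361 = 2.299 mg/L
k = ln2 / t½ = 0.693147 / 31.7 = 0.02187 h⁻¹
t / t½ = 95.10 / 31.7 = 3 half-lives
C = C₀ × (1/2)^3 = 2.299 × 0.1250 = 0.2874 mg/L
Convert: 0.2874 mg/L × 1000 = 287.4 ng/mL

290 ng/mL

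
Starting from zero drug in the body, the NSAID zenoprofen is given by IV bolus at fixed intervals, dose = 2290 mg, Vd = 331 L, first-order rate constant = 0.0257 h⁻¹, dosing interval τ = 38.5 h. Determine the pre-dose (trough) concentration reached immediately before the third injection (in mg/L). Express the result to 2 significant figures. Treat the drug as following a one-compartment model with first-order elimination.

3.5 mg/L

C₀ per dose = Dose / Vd = 2290 / 331 = 6.918 mg/L
Fraction remaining after one interval: r = e^(−kτ) = e^(−0.02570 × 38.5) = 0.3718
Before dose 3, 2 doses have been given (aged 1τ, 2τ).
C_trough = C₀ × (r + r²) = 6.918 × (0.3718 + 0.1382) = 3.528 mg/L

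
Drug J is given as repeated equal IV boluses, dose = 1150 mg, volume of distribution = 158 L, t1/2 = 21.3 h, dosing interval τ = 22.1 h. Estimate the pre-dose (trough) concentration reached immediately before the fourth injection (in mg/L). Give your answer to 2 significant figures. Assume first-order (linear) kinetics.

6.1 mg/L

C₀ per dose = Dose / Vd = 1150 / 158 = 7.278 mg/L
k = ln2 / t½ = 0.693147 / 21.3 = 0.03254 h⁻¹
Fraction remaining after one interval: r = e^(−kτ) = e^(−0.03254 × 22.1) = 0.4872
Before dose 4, 3 doses have been given (aged 1τ, 2τ, 3τ).
C_trough = C₀ × (r + r² + … + r^3) = C₀ × r(1−r^3)/(1−r)
        = 7.278 × 0.4872 × (1 − 0.1156) / (1 − 0.4872) = 6.115 mg/L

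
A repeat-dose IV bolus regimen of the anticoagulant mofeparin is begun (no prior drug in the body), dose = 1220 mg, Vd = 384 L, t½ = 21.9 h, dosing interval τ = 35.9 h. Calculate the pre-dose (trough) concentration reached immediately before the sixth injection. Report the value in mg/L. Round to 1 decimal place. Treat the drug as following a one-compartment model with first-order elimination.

C₀ per dose = Dose / Vd = 1220 / 384 = 3.177 mg/L
k = ln2 / t½ = 0.693147 / 21.9 = 0.03165 h⁻¹
Fraction remaining after one interval: r = e^(−kτ) = e^(−0.03165 × 35.9) = 0.3210
Before dose 6, 5 doses have been given (aged 1τ, 2τ, 3τ, 4τ, 5τ).
C_trough = C₀ × (r + r² + … + r^5) = C₀ × r(1−r^5)/(1−r)
        = 3.177 × 0.3210 × (1 − 0.003408) / (1 − 0.3210) = 1.497 mg/L

1.5 mg/L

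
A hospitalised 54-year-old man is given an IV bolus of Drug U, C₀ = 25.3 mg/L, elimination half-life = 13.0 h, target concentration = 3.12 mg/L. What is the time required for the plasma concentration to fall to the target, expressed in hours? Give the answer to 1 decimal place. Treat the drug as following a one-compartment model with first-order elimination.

39.3 h

k = ln2 / t½ = 0.693147 / 13.0 = 0.05332 h⁻¹
t = ln(C₀ / C) / k = ln(25.30 / 3.12) / 0.05332
  = ln(8.109) / 0.05332 = 2.093 / 0.05332 = 39.25 h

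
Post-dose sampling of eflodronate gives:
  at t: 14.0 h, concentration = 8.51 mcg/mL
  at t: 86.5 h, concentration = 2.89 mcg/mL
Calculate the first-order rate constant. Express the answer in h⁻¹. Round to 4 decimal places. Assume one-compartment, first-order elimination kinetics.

k = ln(C₁/C₂) / (t₂ − t₁) = ln(8.51/2.89) / (86.5 − 14.0)
  = 1.080 / 72.50 = 0.01490 h⁻¹

0.0149 h⁻¹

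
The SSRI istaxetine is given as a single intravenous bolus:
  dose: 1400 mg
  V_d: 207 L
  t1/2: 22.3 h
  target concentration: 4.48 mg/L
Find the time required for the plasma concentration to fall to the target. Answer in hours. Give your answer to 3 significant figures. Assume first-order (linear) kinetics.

13.3 h

C₀ = Dose / Vd = 1400 / 207 = 6.763 mg/L
k = ln2 / t½ = 0.693147 / 22.3 = 0.03108 h⁻¹
t = ln(C₀ / C) / k = ln(6.763 / 4.48) / 0.03108
  = ln(1.510) / 0.03108 = 0.4121 / 0.03108 = 13.26 h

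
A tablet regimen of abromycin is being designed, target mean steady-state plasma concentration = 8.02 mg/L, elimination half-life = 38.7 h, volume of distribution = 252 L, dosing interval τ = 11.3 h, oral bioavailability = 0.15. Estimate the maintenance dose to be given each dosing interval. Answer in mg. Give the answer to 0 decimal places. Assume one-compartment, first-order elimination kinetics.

k = ln2 / t½ = 0.693147 / 38.7 = 0.01791 h⁻¹
CL = k × Vd = 0.01791 × 252 = 4.513 L/h
At steady state, F × (Dose/τ) = Css × CL.
Dose = Css × CL × τ / F = 8.02 × 4.513 × 11.3 / 0.15 = 2727 mg

2727 mg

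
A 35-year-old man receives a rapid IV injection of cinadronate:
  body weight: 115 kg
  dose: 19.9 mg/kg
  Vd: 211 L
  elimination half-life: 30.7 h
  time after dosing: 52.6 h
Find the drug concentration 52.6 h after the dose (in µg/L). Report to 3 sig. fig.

Total dose = 19.9 × 115 = 2289 mg
C₀ = Dose / Vd = 2289 / 211 = 10.85 mg/L
k = ln2 / t½ = 0.693147 / 30.7 = 0.02258 h⁻¹
C = C₀ · e^(−k·t) = 10.85 × e^(−0.02258 × 52.6)
  = 10.85 × 0.3049 = 3.308 mg/L
Convert: 3.308 mg/L × 1000 = 3308 µg/L

3310 µg/L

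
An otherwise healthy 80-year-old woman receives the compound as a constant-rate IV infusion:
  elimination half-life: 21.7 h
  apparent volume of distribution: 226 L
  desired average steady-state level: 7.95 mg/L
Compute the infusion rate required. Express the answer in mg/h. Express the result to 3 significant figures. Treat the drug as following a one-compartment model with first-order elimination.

k = ln2 / t½ = 0.693147 / 21.7 = 0.03194 h⁻¹
CL = k × Vd = 0.03194 × 226 = 7.218 L/h
At steady state, infusion rate R₀ = Css × CL = 7.95 × 7.218 = 57.38 mg/h

57.4 mg/h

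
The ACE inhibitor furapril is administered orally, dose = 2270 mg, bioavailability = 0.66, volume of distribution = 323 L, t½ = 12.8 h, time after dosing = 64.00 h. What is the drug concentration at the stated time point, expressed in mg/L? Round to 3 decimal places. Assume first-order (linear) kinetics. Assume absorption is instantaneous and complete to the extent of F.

Amount reaching circulation = F × Dose = 0.66 × 2270 = 1498 mg
C₀ = F·Dose / Vd = 1498 / 323 = 4.638 mg/L
k = ln2 / t½ = 0.693147 / 12.8 = 0.05415 h⁻¹
t / t½ = 64.00 / 12.8 = 5 half-lives
C = C₀ × (1/2)^5 = 4.638 × 0.03125 = 0.1449 mg/L

0.145 mg/L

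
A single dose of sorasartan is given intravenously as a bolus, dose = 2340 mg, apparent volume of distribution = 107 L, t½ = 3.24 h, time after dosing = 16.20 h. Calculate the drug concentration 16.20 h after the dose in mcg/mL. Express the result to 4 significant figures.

C₀ = Dose / Vd = 2340 / 107 = 21.87 mg/L
k = ln2 / t½ = 0.693147 / 3.24 = 0.2139 h⁻¹
t / t½ = 16.20 / 3.24 = 5 half-lives
C = C₀ × (1/2)^5 = 21.87 × 0.03125 = 0.6834 mg/L
(0.6834 mg/L = 0.6834 mcg/mL)

0.6834 mcg/mL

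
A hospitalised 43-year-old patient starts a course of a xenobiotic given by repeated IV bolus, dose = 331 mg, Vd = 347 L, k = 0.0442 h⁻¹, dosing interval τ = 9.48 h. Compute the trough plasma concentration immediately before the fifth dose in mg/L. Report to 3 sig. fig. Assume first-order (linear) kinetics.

C₀ per dose = Dose / Vd = 331 / 347 = 0.9539 mg/L
Fraction remaining after one interval: r = e^(−kτ) = e^(−0.04420 × 9.48) = 0.6577
Before dose 5, 4 doses have been given (aged 1τ, 2τ, 3τ, 4τ).
C_trough = C₀ × (r + r² + … + r^4) = C₀ × r(1−r^4)/(1−r)
        = 0.9539 × 0.6577 × (1 − 0.1871) / (1 − 0.6577) = 1.490 mg/L

1.49 mg/L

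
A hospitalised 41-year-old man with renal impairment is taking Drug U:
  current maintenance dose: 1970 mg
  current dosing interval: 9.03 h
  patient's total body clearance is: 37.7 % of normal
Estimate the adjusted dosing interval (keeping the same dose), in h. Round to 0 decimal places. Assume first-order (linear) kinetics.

To keep the same average steady-state level, dosing rate must scale with clearance.
CL ratio = 37.7 / 100 = 0.3770
New interval (same dose) = 9.03 / 0.3770 = 23.95 h

24 h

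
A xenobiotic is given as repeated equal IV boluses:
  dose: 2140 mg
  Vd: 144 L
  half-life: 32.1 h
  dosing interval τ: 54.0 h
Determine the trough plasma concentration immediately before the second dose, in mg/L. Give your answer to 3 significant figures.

C₀ per dose = Dose / Vd = 2140 / 144 = 14.86 mg/L
k = ln2 / t½ = 0.693147 / 32.1 = 0.02159 h⁻¹
Fraction remaining after one interval: r = e^(−kτ) = e^(−0.02159 × 54.0) = 0.3117
Before dose 2, 1 dose has been given (aged 1τ).
C_trough = C₀ × r = 14.86 × 0.3117 = 4.632 mg/L

4.63 mg/L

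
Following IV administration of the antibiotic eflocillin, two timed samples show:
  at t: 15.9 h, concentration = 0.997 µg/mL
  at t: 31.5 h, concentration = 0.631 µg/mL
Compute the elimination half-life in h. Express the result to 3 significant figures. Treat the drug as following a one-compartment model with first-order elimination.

23.6 h

k = ln(C₁/C₂) / (t₂ − t₁) = ln(0.997/0.631) / (31.5 − 15.9)
  = 0.4574 / 15.60 = 0.02932 h⁻¹
t½ = ln2 / k = 0.693147 / 0.02932 = 23.64 h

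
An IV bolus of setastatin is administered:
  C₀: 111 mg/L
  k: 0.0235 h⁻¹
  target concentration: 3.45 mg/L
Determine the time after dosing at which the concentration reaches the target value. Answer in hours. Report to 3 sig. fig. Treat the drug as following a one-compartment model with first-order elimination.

t = ln(C₀ / C) / k = ln(111.0 / 3.45) / 0.02350
  = ln(32.17) / 0.02350 = 3.471 / 0.02350 = 147.7 h

148 h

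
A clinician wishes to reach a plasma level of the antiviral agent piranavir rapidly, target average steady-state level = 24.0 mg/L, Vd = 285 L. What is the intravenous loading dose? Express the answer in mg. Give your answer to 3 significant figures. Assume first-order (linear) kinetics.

LD = Css × Vd = 24.0 × 285 = 6840 mg

6840 mg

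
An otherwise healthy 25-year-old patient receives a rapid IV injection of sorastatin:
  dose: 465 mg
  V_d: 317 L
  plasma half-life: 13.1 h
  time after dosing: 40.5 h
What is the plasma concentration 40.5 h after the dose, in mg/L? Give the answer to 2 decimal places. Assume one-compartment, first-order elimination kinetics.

C₀ = Dose / Vd = 465.0 / 317 = 1.467 mg/L
k = ln2 / t½ = 0.693147 / 13.1 = 0.05291 h⁻¹
C = C₀ · e^(−k·t) = 1.467 × e^(−0.05291 × 40.5)
  = 1.467 × 0.1173 = 0.1721 mg/L

0.17 mg/L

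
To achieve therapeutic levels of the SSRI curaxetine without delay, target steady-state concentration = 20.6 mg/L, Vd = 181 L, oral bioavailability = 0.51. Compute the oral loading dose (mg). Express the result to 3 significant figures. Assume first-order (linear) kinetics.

7310 mg

LD = Css × Vd / F = 20.6 × 181 / 0.51 = 7311 mg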